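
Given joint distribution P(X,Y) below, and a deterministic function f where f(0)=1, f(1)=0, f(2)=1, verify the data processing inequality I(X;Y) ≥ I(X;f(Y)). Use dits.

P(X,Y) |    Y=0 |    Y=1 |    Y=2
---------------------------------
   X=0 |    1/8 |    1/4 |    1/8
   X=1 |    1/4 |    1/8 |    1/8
I(X;Y) = 0.0184, I(X;f(Y)) = 0.0147, inequality holds: 0.0184 ≥ 0.0147

Data Processing Inequality: For any Markov chain X → Y → Z, we have I(X;Y) ≥ I(X;Z).

Here Z = f(Y) is a deterministic function of Y, forming X → Y → Z.

Original I(X;Y) = 0.0184 dits

After applying f:
P(X,Z) where Z=f(Y):
- P(X,Z=0) = P(X,Y=1)
- P(X,Z=1) = P(X,Y=0) + P(X,Y=2)

I(X;Z) = I(X;f(Y)) = 0.0147 dits

Verification: 0.0184 ≥ 0.0147 ✓

Information cannot be created by processing; the function f can only lose information about X.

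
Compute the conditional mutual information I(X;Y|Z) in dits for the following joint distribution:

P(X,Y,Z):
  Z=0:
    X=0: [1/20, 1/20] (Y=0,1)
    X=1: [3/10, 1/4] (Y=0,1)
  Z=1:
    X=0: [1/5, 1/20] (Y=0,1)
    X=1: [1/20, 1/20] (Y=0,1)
0.0067 dits

Conditional mutual information: I(X;Y|Z) = H(X|Z) + H(Y|Z) - H(X,Y|Z)

H(Z) = 0.2812
H(X,Z) = 0.4933 → H(X|Z) = 0.2121
H(Y,Z) = 0.5670 → H(Y|Z) = 0.2858
H(X,Y,Z) = 0.7724 → H(X,Y|Z) = 0.4912

I(X;Y|Z) = 0.2121 + 0.2858 - 0.4912 = 0.0067 dits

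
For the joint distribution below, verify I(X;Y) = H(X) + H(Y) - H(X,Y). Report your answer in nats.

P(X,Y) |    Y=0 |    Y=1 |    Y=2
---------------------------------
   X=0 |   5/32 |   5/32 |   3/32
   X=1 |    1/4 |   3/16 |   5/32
I(X;Y) = 0.0026 nats

Mutual information has multiple equivalent forms:
- I(X;Y) = H(X) - H(X|Y)
- I(X;Y) = H(Y) - H(Y|X)
- I(X;Y) = H(X) + H(Y) - H(X,Y)

Computing all quantities:
H(X) = 0.6755, H(Y) = 1.0796, H(X,Y) = 1.7525
H(X|Y) = 0.6729, H(Y|X) = 1.0770

Verification:
H(X) - H(X|Y) = 0.6755 - 0.6729 = 0.0026
H(Y) - H(Y|X) = 1.0796 - 1.0770 = 0.0026
H(X) + H(Y) - H(X,Y) = 0.6755 + 1.0796 - 1.7525 = 0.0026

All forms give I(X;Y) = 0.0026 nats. ✓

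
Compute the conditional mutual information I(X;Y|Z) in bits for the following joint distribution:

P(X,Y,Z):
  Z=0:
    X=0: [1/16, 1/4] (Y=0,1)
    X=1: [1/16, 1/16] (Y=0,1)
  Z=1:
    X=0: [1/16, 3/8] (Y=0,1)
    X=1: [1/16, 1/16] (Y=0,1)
0.0730 bits

Conditional mutual information: I(X;Y|Z) = H(X|Z) + H(Y|Z) - H(X,Y|Z)

H(Z) = 0.9887
H(X,Z) = 1.7962 → H(X|Z) = 0.8075
H(Y,Z) = 1.7962 → H(Y|Z) = 0.8075
H(X,Y,Z) = 2.5306 → H(X,Y|Z) = 1.5419

I(X;Y|Z) = 0.8075 + 0.8075 - 1.5419 = 0.0730 bits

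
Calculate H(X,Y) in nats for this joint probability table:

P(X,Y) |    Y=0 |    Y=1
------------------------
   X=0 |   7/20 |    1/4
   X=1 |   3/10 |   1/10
1.3055 nats

Joint entropy is H(X,Y) = -Σ_{x,y} p(x,y) log p(x,y).

Summing over all non-zero entries:
H(X,Y) = -[7/20·log_e(7/20) + 1/4·log_e(1/4) + 3/10·log_e(3/10) + 1/10·log_e(1/10)]
H(X,Y) = 1.3055 nats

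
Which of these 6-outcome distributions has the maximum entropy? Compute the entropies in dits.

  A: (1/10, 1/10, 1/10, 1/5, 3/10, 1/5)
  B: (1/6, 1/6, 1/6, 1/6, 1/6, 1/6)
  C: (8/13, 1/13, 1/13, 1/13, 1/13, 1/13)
B

For a discrete distribution over n outcomes, entropy is maximized by the uniform distribution.

Computing entropies:
H(A) = 0.7365 dits
H(B) = 0.7782 dits
H(C) = 0.5582 dits

The uniform distribution (where all probabilities equal 1/6) achieves the maximum entropy of log_10(6) = 0.7782 dits.

Distribution B has the highest entropy.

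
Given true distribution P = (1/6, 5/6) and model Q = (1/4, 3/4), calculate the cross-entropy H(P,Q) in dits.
0.2045 dits

Cross-entropy: H(P,Q) = -Σ p(x) log q(x)

Alternatively: H(P,Q) = H(P) + D_KL(P||Q)
H(P) = 0.1957 dits
D_KL(P||Q) = 0.0088 dits

H(P,Q) = 0.1957 + 0.0088 = 0.2045 dits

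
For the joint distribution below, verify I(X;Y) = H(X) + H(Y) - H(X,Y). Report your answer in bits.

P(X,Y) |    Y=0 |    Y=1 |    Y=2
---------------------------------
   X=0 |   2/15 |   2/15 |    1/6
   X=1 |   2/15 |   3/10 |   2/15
I(X;Y) = 0.0373 bits

Mutual information has multiple equivalent forms:
- I(X;Y) = H(X) - H(X|Y)
- I(X;Y) = H(Y) - H(Y|X)
- I(X;Y) = H(X) + H(Y) - H(X,Y)

Computing all quantities:
H(X) = 0.9871, H(Y) = 1.5524, H(X,Y) = 2.5023
H(X|Y) = 0.9499, H(Y|X) = 1.5151

Verification:
H(X) - H(X|Y) = 0.9871 - 0.9499 = 0.0373
H(Y) - H(Y|X) = 1.5524 - 1.5151 = 0.0373
H(X) + H(Y) - H(X,Y) = 0.9871 + 1.5524 - 2.5023 = 0.0373

All forms give I(X;Y) = 0.0373 bits. ✓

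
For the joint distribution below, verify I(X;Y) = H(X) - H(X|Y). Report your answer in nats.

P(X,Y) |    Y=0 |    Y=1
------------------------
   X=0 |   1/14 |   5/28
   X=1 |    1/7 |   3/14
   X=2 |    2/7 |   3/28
I(X;Y) = 0.0730 nats

Mutual information has multiple equivalent forms:
- I(X;Y) = H(X) - H(X|Y)
- I(X;Y) = H(Y) - H(Y|X)
- I(X;Y) = H(X) + H(Y) - H(X,Y)

Computing all quantities:
H(X) = 1.0813, H(Y) = 0.6931, H(X,Y) = 1.7015
H(X|Y) = 1.0083, H(Y|X) = 0.6201

Verification:
H(X) - H(X|Y) = 1.0813 - 1.0083 = 0.0730
H(Y) - H(Y|X) = 0.6931 - 0.6201 = 0.0730
H(X) + H(Y) - H(X,Y) = 1.0813 + 0.6931 - 1.7015 = 0.0730

All forms give I(X;Y) = 0.0730 nats. ✓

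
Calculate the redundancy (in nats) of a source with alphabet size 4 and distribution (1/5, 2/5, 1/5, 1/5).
0.0541 nats

Redundancy measures how far a source is from maximum entropy:
R = H_max - H(X)

Maximum entropy for 4 symbols: H_max = log_e(4) = 1.3863 nats
Actual entropy: H(X) = 1.3322 nats
Redundancy: R = 1.3863 - 1.3322 = 0.0541 nats

This redundancy represents potential for compression: the source could be compressed by 0.0541 nats per symbol.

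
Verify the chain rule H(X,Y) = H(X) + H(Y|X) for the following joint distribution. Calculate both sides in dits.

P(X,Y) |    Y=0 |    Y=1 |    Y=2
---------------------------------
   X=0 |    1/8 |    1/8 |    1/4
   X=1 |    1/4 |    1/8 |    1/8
H(X,Y) = 0.7526, H(X) = 0.3010, H(Y|X) = 0.4515 (all in dits)

Chain rule: H(X,Y) = H(X) + H(Y|X)

Left side — joint entropy directly:
H(X,Y) = -Σ p(x,y) log p(x,y) = 0.7526 dits

Right side — compute H(Y|X) from the conditional distributions:
P(X) = (1/2, 1/2), so H(X) = 0.3010 dits
H(Y|X) = Σ_x P(X=x) · H(Y|X=x):
  P(Y|X=0) = (1/4, 1/4, 1/2), H(Y|X=0) = 0.4515, weight P(X=0) = 1/2
  P(Y|X=1) = (1/2, 1/4, 1/4), H(Y|X=1) = 0.4515, weight P(X=1) = 1/2
H(Y|X) = 0.4515 dits

H(X) + H(Y|X) = 0.3010 + 0.4515 = 0.7526 dits

Both sides equal 0.7526 dits. ✓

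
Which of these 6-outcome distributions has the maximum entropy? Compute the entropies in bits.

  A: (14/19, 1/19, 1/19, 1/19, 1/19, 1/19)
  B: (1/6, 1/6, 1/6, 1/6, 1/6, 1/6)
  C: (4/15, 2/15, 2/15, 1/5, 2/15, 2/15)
B

For a discrete distribution over n outcomes, entropy is maximized by the uniform distribution.

Computing entropies:
H(A) = 1.4425 bits
H(B) = 2.5850 bits
H(C) = 2.5232 bits

The uniform distribution (where all probabilities equal 1/6) achieves the maximum entropy of log_2(6) = 2.5850 bits.

Distribution B has the highest entropy.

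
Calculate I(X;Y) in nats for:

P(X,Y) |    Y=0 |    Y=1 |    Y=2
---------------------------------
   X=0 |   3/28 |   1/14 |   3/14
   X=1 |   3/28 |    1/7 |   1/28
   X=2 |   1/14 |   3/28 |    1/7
0.0796 nats

Mutual information: I(X;Y) = H(X) + H(Y) - H(X,Y)

Marginals:
P(X) = (11/28, 2/7, 9/28), H(X) = 1.0898 nats
P(Y) = (2/7, 9/28, 11/28), H(Y) = 1.0898 nats

Joint entropy: H(X,Y) = 2.1000 nats

I(X;Y) = 1.0898 + 1.0898 - 2.1000 = 0.0796 nats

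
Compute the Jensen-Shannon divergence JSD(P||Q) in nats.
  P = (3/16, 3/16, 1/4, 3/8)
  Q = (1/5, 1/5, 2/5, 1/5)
0.0225 nats

Jensen-Shannon divergence is:
JSD(P||Q) = 0.5 × D_KL(P||M) + 0.5 × D_KL(Q||M)
where M = 0.5 × (P + Q) is the mixture distribution.

M = 0.5 × (3/16, 3/16, 1/4, 3/8) + 0.5 × (1/5, 1/5, 2/5, 1/5) = (0.19375, 0.19375, 13/40, 0.2875)

D_KL(P||M) = 0.0218 nats
D_KL(Q||M) = 0.0232 nats

JSD(P||Q) = 0.5 × 0.0218 + 0.5 × 0.0232 = 0.0225 nats

Unlike KL divergence, JSD is symmetric and bounded: 0 ≤ JSD ≤ log(2).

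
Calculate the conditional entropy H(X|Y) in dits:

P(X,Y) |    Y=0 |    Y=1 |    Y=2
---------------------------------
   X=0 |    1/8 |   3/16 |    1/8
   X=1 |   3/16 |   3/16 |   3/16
0.2956 dits

Using the chain rule: H(X|Y) = H(X,Y) - H(Y)

First, compute H(X,Y) = 0.7710 dits

Marginal P(Y) = (5/16, 3/8, 5/16)
H(Y) = 0.4755 dits

H(X|Y) = H(X,Y) - H(Y) = 0.7710 - 0.4755 = 0.2956 dits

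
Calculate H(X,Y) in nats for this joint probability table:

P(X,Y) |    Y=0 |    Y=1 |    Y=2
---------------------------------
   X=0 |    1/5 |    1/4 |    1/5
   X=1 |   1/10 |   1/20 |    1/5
1.6923 nats

Joint entropy is H(X,Y) = -Σ_{x,y} p(x,y) log p(x,y).

Summing over all non-zero entries:
H(X,Y) = -[1/5·log_e(1/5) + 1/4·log_e(1/4) + 1/5·log_e(1/5) + 1/10·log_e(1/10) + 1/20·log_e(1/20) + 1/5·log_e(1/5)]
H(X,Y) = 1.6923 nats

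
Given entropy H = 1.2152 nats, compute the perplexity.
3.3710

Perplexity is e^H (or exp(H) for natural log).

H = 1.2152 nats
Perplexity = e^1.2152 = 3.3710

Interpretation: The model's uncertainty is equivalent to choosing uniformly among 3.4 options.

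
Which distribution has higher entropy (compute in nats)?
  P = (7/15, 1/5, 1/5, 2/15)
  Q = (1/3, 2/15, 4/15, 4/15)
Q

Computing entropies in nats:
H(P) = 1.2681
H(Q) = 1.3398

Distribution Q has higher entropy.

Intuition: The distribution closer to uniform (more spread out) has higher entropy.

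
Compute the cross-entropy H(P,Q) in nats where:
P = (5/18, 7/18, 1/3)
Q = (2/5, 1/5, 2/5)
1.1858 nats

Cross-entropy: H(P,Q) = -Σ p(x) log q(x)

Alternatively: H(P,Q) = H(P) + D_KL(P||Q)
H(P) = 1.0893 nats
D_KL(P||Q) = 0.0965 nats

H(P,Q) = 1.0893 + 0.0965 = 1.1858 nats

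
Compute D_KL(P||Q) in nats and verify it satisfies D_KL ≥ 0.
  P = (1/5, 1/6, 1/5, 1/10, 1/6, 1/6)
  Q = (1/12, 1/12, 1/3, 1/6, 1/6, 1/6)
0.1374 nats

KL divergence satisfies the Gibbs inequality: D_KL(P||Q) ≥ 0 for all distributions P, Q.

D_KL(P||Q) = Σ p(x) log(p(x)/q(x))
Term by term:
  x=0: 1/5 × log_e[(1/5)/(1/12)] = 0.1751
  x=1: 1/6 × log_e[(1/6)/(1/12)] = 0.1155
  x=2: 1/5 × log_e[(1/5)/(1/3)] = -0.1022
  x=3: 1/10 × log_e[(1/10)/(1/6)] = -0.0511
  x=4: 1/6 × log_e[(1/6)/(1/6)] = 0.0000
  x=5: 1/6 × log_e[(1/6)/(1/6)] = 0.0000
D_KL(P||Q) = 0.1374 nats

D_KL(P||Q) = 0.1374 ≥ 0 ✓

This non-negativity is a fundamental property: relative entropy cannot be negative because it measures how different Q is from P.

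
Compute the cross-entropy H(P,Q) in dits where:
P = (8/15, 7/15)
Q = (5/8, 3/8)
0.3076 dits

Cross-entropy: H(P,Q) = -Σ p(x) log q(x)

Alternatively: H(P,Q) = H(P) + D_KL(P||Q)
H(P) = 0.3001 dits
D_KL(P||Q) = 0.0076 dits

H(P,Q) = 0.3001 + 0.0076 = 0.3076 dits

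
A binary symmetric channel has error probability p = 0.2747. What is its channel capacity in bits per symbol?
0.1519 bits

For a binary symmetric channel (BSC) with error probability p:
Capacity C = 1 - H(p) bits per symbol

where H(p) = -p log₂(p) - (1-p) log₂(1-p) is the binary entropy function.

H(0.2747) = 0.8481 bits
C = 1 - 0.8481 = 0.1519 bits per symbol

This means we can reliably transmit up to 0.1519 bits of information per channel use.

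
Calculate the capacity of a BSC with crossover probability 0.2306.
0.2209 bits

For a binary symmetric channel (BSC) with error probability p:
Capacity C = 1 - H(p) bits per symbol

where H(p) = -p log₂(p) - (1-p) log₂(1-p) is the binary entropy function.

H(0.2306) = 0.7791 bits
C = 1 - 0.7791 = 0.2209 bits per symbol

This means we can reliably transmit up to 0.2209 bits of information per channel use.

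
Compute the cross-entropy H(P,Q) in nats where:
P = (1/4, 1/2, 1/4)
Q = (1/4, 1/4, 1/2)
1.2130 nats

Cross-entropy: H(P,Q) = -Σ p(x) log q(x)

Alternatively: H(P,Q) = H(P) + D_KL(P||Q)
H(P) = 1.0397 nats
D_KL(P||Q) = 0.1733 nats

H(P,Q) = 1.0397 + 0.1733 = 1.2130 nats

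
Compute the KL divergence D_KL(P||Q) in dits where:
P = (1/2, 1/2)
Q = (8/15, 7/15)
0.0010 dits

KL divergence: D_KL(P||Q) = Σ p(x) log(p(x)/q(x))

Computing term by term:
  x=0: 1/2 × log_10[(1/2)/(8/15)] = 1/2 × -0.0280 = -0.0140
  x=1: 1/2 × log_10[(1/2)/(7/15)] = 1/2 × 0.0300 = 0.0150

D_KL(P||Q) = 0.0010 dits

Note: KL divergence is always non-negative and equals 0 iff P = Q.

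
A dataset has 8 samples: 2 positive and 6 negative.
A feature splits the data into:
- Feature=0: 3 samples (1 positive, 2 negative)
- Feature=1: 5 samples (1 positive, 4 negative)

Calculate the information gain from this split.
0.0157 bits

Information Gain = H(Y) - H(Y|Feature)

Before split:
P(positive) = 2/8 = 0.2500
H(Y) = 0.8113 bits

After split:
Feature=0: H = 0.9183 bits (weight = 3/8)
Feature=1: H = 0.7219 bits (weight = 5/8)
H(Y|Feature) = (3/8)×0.9183 + (5/8)×0.7219 = 0.7956 bits

Information Gain = 0.8113 - 0.7956 = 0.0157 bits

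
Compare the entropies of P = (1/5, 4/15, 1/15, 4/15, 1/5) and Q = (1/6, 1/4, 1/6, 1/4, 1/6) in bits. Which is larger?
Q

Computing entropies in bits:
H(P) = 2.2062
H(Q) = 2.2925

Distribution Q has higher entropy.

Intuition: The distribution closer to uniform (more spread out) has higher entropy.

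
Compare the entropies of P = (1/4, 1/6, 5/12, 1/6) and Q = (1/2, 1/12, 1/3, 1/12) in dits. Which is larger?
P

Computing entropies in dits:
H(P) = 0.5683
H(Q) = 0.4894

Distribution P has higher entropy.

Intuition: The distribution closer to uniform (more spread out) has higher entropy.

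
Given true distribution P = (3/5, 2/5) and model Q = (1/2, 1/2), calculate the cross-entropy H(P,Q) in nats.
0.6931 nats

Cross-entropy: H(P,Q) = -Σ p(x) log q(x)

Alternatively: H(P,Q) = H(P) + D_KL(P||Q)
H(P) = 0.6730 nats
D_KL(P||Q) = 0.0201 nats

H(P,Q) = 0.6730 + 0.0201 = 0.6931 nats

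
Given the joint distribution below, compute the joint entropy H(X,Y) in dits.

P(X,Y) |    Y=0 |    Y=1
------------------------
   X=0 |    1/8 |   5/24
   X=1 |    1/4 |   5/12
0.5637 dits

Joint entropy is H(X,Y) = -Σ_{x,y} p(x,y) log p(x,y).

Summing over all non-zero entries:
H(X,Y) = -[1/8·log_10(1/8) + 5/24·log_10(5/24) + 1/4·log_10(1/4) + 5/12·log_10(5/12)]
H(X,Y) = 0.5637 dits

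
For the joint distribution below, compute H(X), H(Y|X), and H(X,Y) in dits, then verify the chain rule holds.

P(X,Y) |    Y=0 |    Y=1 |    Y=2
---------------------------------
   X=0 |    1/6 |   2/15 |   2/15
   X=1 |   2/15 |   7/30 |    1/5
H(X,Y) = 0.7670, H(X) = 0.2972, H(Y|X) = 0.4698 (all in dits)

Chain rule: H(X,Y) = H(X) + H(Y|X)

Left side — joint entropy directly:
H(X,Y) = -Σ p(x,y) log p(x,y) = 0.7670 dits

Right side — compute H(Y|X) from the conditional distributions:
P(X) = (13/30, 17/30), so H(X) = 0.2972 dits
H(Y|X) = Σ_x P(X=x) · H(Y|X=x):
  P(Y|X=0) = (5/13, 4/13, 4/13), H(Y|X=0) = 0.4746, weight P(X=0) = 13/30
  P(Y|X=1) = (4/17, 7/17, 6/17), H(Y|X=1) = 0.4662, weight P(X=1) = 17/30
H(Y|X) = 0.4698 dits

H(X) + H(Y|X) = 0.2972 + 0.4698 = 0.7670 dits

Both sides equal 0.7670 dits. ✓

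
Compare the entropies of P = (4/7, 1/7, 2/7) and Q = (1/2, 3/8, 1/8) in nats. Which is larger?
Q

Computing entropies in nats:
H(P) = 0.9557
H(Q) = 0.9743

Distribution Q has higher entropy.

Intuition: The distribution closer to uniform (more spread out) has higher entropy.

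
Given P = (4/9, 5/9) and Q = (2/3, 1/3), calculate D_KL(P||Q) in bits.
0.1494 bits

KL divergence: D_KL(P||Q) = Σ p(x) log(p(x)/q(x))

Computing term by term:
  x=0: 4/9 × log_2[(4/9)/(2/3)] = 4/9 × -0.5850 = -0.2600
  x=1: 5/9 × log_2[(5/9)/(1/3)] = 5/9 × 0.7370 = 0.4094

D_KL(P||Q) = 0.1494 bits

Note: KL divergence is always non-negative and equals 0 iff P = Q.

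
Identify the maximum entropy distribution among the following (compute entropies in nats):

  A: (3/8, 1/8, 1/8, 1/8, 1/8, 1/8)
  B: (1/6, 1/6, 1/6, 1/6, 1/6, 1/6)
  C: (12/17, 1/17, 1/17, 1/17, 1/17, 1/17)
B

For a discrete distribution over n outcomes, entropy is maximized by the uniform distribution.

Computing entropies:
H(A) = 1.6675 nats
H(B) = 1.7918 nats
H(C) = 1.0792 nats

The uniform distribution (where all probabilities equal 1/6) achieves the maximum entropy of log_e(6) = 1.7918 nats.

Distribution B has the highest entropy.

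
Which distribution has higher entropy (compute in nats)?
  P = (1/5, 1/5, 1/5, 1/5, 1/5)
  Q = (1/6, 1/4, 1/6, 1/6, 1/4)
P

Computing entropies in nats:
H(P) = 1.6094
H(Q) = 1.5890

Distribution P has higher entropy.

Intuition: The distribution closer to uniform (more spread out) has higher entropy.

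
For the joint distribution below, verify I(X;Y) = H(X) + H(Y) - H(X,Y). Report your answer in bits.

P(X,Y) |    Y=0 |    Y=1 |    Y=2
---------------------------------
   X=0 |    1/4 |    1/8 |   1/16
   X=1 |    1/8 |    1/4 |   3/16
I(X;Y) = 0.0972 bits

Mutual information has multiple equivalent forms:
- I(X;Y) = H(X) - H(X|Y)
- I(X;Y) = H(Y) - H(Y|X)
- I(X;Y) = H(X) + H(Y) - H(X,Y)

Computing all quantities:
H(X) = 0.9887, H(Y) = 1.5613, H(X,Y) = 2.4528
H(X|Y) = 0.8915, H(Y|X) = 1.4641

Verification:
H(X) - H(X|Y) = 0.9887 - 0.8915 = 0.0972
H(Y) - H(Y|X) = 1.5613 - 1.4641 = 0.0972
H(X) + H(Y) - H(X,Y) = 0.9887 + 1.5613 - 2.4528 = 0.0972

All forms give I(X;Y) = 0.0972 bits. ✓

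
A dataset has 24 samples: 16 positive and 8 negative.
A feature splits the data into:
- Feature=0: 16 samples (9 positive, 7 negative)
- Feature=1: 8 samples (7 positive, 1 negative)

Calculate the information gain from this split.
0.0780 bits

Information Gain = H(Y) - H(Y|Feature)

Before split:
P(positive) = 16/24 = 0.6667
H(Y) = 0.9183 bits

After split:
Feature=0: H = 0.9887 bits (weight = 16/24)
Feature=1: H = 0.5436 bits (weight = 8/24)
H(Y|Feature) = (16/24)×0.9887 + (8/24)×0.5436 = 0.8403 bits

Information Gain = 0.9183 - 0.8403 = 0.0780 bits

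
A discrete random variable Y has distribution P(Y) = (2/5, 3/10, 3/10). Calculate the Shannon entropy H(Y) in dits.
0.4729 dits

Shannon entropy is H(X) = -Σ p(x) log p(x).

For P = (2/5, 3/10, 3/10):
H = -2/5 × log_10(2/5) -3/10 × log_10(3/10) -3/10 × log_10(3/10)
H = 0.4729 dits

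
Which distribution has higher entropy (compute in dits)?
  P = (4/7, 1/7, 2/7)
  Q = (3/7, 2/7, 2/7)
Q

Computing entropies in dits:
H(P) = 0.4151
H(Q) = 0.4686

Distribution Q has higher entropy.

Intuition: The distribution closer to uniform (more spread out) has higher entropy.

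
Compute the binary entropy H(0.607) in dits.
0.2910 dits

The binary entropy function is:
H(p) = -p log(p) - (1-p) log(1-p)

H(0.607) = -0.607 × log_10(0.607) - 0.393 × log_10(0.393)
H(0.607) = 0.2910 dits

Note: Binary entropy is maximized at p=0.5 (H=1 bit) and minimized at p=0 or p=1 (H=0).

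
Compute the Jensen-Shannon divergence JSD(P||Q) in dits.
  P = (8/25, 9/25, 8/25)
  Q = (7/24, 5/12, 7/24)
0.0007 dits

Jensen-Shannon divergence is:
JSD(P||Q) = 0.5 × D_KL(P||M) + 0.5 × D_KL(Q||M)
where M = 0.5 × (P + Q) is the mixture distribution.

M = 0.5 × (8/25, 9/25, 8/25) + 0.5 × (7/24, 5/12, 7/24) = (0.305833, 0.388333, 0.305833)

D_KL(P||M) = 0.0007 dits
D_KL(Q||M) = 0.0007 dits

JSD(P||Q) = 0.5 × 0.0007 + 0.5 × 0.0007 = 0.0007 dits

Unlike KL divergence, JSD is symmetric and bounded: 0 ≤ JSD ≤ log(2).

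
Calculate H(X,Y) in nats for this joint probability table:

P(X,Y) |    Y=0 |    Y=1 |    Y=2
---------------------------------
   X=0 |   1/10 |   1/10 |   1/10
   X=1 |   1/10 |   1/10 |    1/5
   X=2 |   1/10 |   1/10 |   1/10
2.1640 nats

Joint entropy is H(X,Y) = -Σ_{x,y} p(x,y) log p(x,y).

Summing over all non-zero entries:
H(X,Y) = -[1/10·log_e(1/10) + 1/10·log_e(1/10) + 1/10·log_e(1/10) + 1/10·log_e(1/10) + 1/10·log_e(1/10) + 1/5·log_e(1/5) + 1/10·log_e(1/10) + 1/10·log_e(1/10) + 1/10·log_e(1/10)]
H(X,Y) = 2.1640 nats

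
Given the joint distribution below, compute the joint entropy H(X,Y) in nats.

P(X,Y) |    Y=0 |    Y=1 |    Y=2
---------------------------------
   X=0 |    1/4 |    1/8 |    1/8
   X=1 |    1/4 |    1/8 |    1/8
1.7329 nats

Joint entropy is H(X,Y) = -Σ_{x,y} p(x,y) log p(x,y).

Summing over all non-zero entries:
H(X,Y) = -[1/4·log_e(1/4) + 1/8·log_e(1/8) + 1/8·log_e(1/8) + 1/4·log_e(1/4) + 1/8·log_e(1/8) + 1/8·log_e(1/8)]
H(X,Y) = 1.7329 nats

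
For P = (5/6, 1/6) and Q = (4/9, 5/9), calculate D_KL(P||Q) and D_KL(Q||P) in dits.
D_KL(P||Q) = 0.1404, D_KL(Q||P) = 0.1692

KL divergence is not symmetric: D_KL(P||Q) ≠ D_KL(Q||P) in general.

D_KL(P||Q) = 0.1404 dits
D_KL(Q||P) = 0.1692 dits

No, they are not equal!

This asymmetry is why KL divergence is not a true distance metric.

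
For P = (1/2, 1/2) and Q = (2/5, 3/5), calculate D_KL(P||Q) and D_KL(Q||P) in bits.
D_KL(P||Q) = 0.0294, D_KL(Q||P) = 0.0290

KL divergence is not symmetric: D_KL(P||Q) ≠ D_KL(Q||P) in general.

D_KL(P||Q) = 0.0294 bits
D_KL(Q||P) = 0.0290 bits

No, they are not equal!

This asymmetry is why KL divergence is not a true distance metric.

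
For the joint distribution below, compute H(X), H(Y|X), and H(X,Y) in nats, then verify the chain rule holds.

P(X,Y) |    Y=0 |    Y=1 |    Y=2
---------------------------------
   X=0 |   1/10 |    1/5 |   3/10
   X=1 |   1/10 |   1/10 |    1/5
H(X,Y) = 1.6957, H(X) = 0.6730, H(Y|X) = 1.0227 (all in nats)

Chain rule: H(X,Y) = H(X) + H(Y|X)

Left side — joint entropy directly:
H(X,Y) = -Σ p(x,y) log p(x,y) = 1.6957 nats

Right side — compute H(Y|X) from the conditional distributions:
P(X) = (3/5, 2/5), so H(X) = 0.6730 nats
H(Y|X) = Σ_x P(X=x) · H(Y|X=x):
  P(Y|X=0) = (1/6, 1/3, 1/2), H(Y|X=0) = 1.0114, weight P(X=0) = 3/5
  P(Y|X=1) = (1/4, 1/4, 1/2), H(Y|X=1) = 1.0397, weight P(X=1) = 2/5
H(Y|X) = 1.0227 nats

H(X) + H(Y|X) = 0.6730 + 1.0227 = 1.6957 nats

Both sides equal 1.6957 nats. ✓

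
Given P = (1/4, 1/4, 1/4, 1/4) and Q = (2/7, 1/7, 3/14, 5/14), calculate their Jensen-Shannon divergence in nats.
0.0134 nats

Jensen-Shannon divergence is:
JSD(P||Q) = 0.5 × D_KL(P||M) + 0.5 × D_KL(Q||M)
where M = 0.5 × (P + Q) is the mixture distribution.

M = 0.5 × (1/4, 1/4, 1/4, 1/4) + 0.5 × (2/7, 1/7, 3/14, 5/14) = (0.267857, 0.196429, 0.232143, 0.303571)

D_KL(P||M) = 0.0130 nats
D_KL(Q||M) = 0.0138 nats

JSD(P||Q) = 0.5 × 0.0130 + 0.5 × 0.0138 = 0.0134 nats

Unlike KL divergence, JSD is symmetric and bounded: 0 ≤ JSD ≤ log(2).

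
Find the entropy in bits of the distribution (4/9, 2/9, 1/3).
1.5305 bits

Shannon entropy is H(X) = -Σ p(x) log p(x).

For P = (4/9, 2/9, 1/3):
H = -4/9 × log_2(4/9) -2/9 × log_2(2/9) -1/3 × log_2(1/3)
H = 1.5305 bits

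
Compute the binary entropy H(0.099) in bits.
0.4658 bits

The binary entropy function is:
H(p) = -p log(p) - (1-p) log(1-p)

H(0.099) = -0.099 × log_2(0.099) - 0.901 × log_2(0.901)
H(0.099) = 0.4658 bits

Note: Binary entropy is maximized at p=0.5 (H=1 bit) and minimized at p=0 or p=1 (H=0).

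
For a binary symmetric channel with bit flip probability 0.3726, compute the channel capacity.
0.0474 bits

For a binary symmetric channel (BSC) with error probability p:
Capacity C = 1 - H(p) bits per symbol

where H(p) = -p log₂(p) - (1-p) log₂(1-p) is the binary entropy function.

H(0.3726) = 0.9526 bits
C = 1 - 0.9526 = 0.0474 bits per symbol

This means we can reliably transmit up to 0.0474 bits of information per channel use.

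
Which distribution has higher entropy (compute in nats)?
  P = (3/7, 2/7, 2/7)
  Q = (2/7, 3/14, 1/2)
P

Computing entropies in nats:
H(P) = 1.0790
H(Q) = 1.0346

Distribution P has higher entropy.

Intuition: The distribution closer to uniform (more spread out) has higher entropy.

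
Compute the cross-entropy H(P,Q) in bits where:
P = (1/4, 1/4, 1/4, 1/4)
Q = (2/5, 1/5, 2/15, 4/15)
2.1144 bits

Cross-entropy: H(P,Q) = -Σ p(x) log q(x)

Alternatively: H(P,Q) = H(P) + D_KL(P||Q)
H(P) = 2.0000 bits
D_KL(P||Q) = 0.1144 bits

H(P,Q) = 2.0000 + 0.1144 = 2.1144 bits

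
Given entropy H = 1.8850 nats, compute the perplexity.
6.5864

Perplexity is e^H (or exp(H) for natural log).

H = 1.8850 nats
Perplexity = e^1.8850 = 6.5864

Interpretation: The model's uncertainty is equivalent to choosing uniformly among 6.6 options.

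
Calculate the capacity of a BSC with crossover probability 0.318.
0.0978 bits

For a binary symmetric channel (BSC) with error probability p:
Capacity C = 1 - H(p) bits per symbol

where H(p) = -p log₂(p) - (1-p) log₂(1-p) is the binary entropy function.

H(0.318) = 0.9022 bits
C = 1 - 0.9022 = 0.0978 bits per symbol

This means we can reliably transmit up to 0.0978 bits of information per channel use.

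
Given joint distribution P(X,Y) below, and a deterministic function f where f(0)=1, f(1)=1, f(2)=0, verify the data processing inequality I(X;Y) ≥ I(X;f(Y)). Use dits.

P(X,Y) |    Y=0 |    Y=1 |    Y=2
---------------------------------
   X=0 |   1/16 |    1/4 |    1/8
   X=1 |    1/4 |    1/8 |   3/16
I(X;Y) = 0.0347, I(X;f(Y)) = 0.0006, inequality holds: 0.0347 ≥ 0.0006

Data Processing Inequality: For any Markov chain X → Y → Z, we have I(X;Y) ≥ I(X;Z).

Here Z = f(Y) is a deterministic function of Y, forming X → Y → Z.

Original I(X;Y) = 0.0347 dits

After applying f:
P(X,Z) where Z=f(Y):
- P(X,Z=0) = P(X,Y=2)
- P(X,Z=1) = P(X,Y=0) + P(X,Y=1)

I(X;Z) = I(X;f(Y)) = 0.0006 dits

Verification: 0.0347 ≥ 0.0006 ✓

Information cannot be created by processing; the function f can only lose information about X.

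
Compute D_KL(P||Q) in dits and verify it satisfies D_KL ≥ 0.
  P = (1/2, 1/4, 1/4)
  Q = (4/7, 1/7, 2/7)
0.0173 dits

KL divergence satisfies the Gibbs inequality: D_KL(P||Q) ≥ 0 for all distributions P, Q.

D_KL(P||Q) = Σ p(x) log(p(x)/q(x))
Term by term:
  x=0: 1/2 × log_10[(1/2)/(4/7)] = -0.0290
  x=1: 1/4 × log_10[(1/4)/(1/7)] = 0.0608
  x=2: 1/4 × log_10[(1/4)/(2/7)] = -0.0145
D_KL(P||Q) = 0.0173 dits

D_KL(P||Q) = 0.0173 ≥ 0 ✓

This non-negativity is a fundamental property: relative entropy cannot be negative because it measures how different Q is from P.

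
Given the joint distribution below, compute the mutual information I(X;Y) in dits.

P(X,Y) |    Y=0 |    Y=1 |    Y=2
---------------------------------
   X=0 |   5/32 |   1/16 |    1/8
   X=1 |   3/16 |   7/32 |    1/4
0.0082 dits

Mutual information: I(X;Y) = H(X) + H(Y) - H(X,Y)

Marginals:
P(X) = (11/32, 21/32), H(X) = 0.2795 dits
P(Y) = (11/32, 9/32, 3/8), H(Y) = 0.4741 dits

Joint entropy: H(X,Y) = 0.7453 dits

I(X;Y) = 0.2795 + 0.4741 - 0.7453 = 0.0082 dits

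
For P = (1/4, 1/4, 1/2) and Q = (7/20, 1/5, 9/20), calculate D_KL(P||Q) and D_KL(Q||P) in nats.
D_KL(P||Q) = 0.0243, D_KL(Q||P) = 0.0257

KL divergence is not symmetric: D_KL(P||Q) ≠ D_KL(Q||P) in general.

D_KL(P||Q) = 0.0243 nats
D_KL(Q||P) = 0.0257 nats

No, they are not equal!

This asymmetry is why KL divergence is not a true distance metric.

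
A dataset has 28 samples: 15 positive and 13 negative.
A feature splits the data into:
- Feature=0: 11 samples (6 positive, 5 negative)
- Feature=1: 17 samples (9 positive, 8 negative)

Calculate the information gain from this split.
0.0002 bits

Information Gain = H(Y) - H(Y|Feature)

Before split:
P(positive) = 15/28 = 0.5357
H(Y) = 0.9963 bits

After split:
Feature=0: H = 0.9940 bits (weight = 11/28)
Feature=1: H = 0.9975 bits (weight = 17/28)
H(Y|Feature) = (11/28)×0.9940 + (17/28)×0.9975 = 0.9961 bits

Information Gain = 0.9963 - 0.9961 = 0.0002 bits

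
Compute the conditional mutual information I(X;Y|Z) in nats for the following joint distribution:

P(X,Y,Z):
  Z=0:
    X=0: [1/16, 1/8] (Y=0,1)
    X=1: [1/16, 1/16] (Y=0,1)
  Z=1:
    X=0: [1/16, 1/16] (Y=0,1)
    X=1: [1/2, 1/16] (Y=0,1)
0.0474 nats

Conditional mutual information: I(X;Y|Z) = H(X|Z) + H(Y|Z) - H(X,Y|Z)

H(Z) = 0.6211
H(X,Z) = 1.1574 → H(X|Z) = 0.5363
H(Y,Z) = 1.1574 → H(Y|Z) = 0.5363
H(X,Y,Z) = 1.6462 → H(X,Y|Z) = 1.0251

I(X;Y|Z) = 0.5363 + 0.5363 - 1.0251 = 0.0474 nats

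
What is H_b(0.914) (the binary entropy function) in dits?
0.1273 dits

The binary entropy function is:
H(p) = -p log(p) - (1-p) log(1-p)

H(0.914) = -0.914 × log_10(0.914) - 0.086 × log_10(0.086)
H(0.914) = 0.1273 dits

Note: Binary entropy is maximized at p=0.5 (H=1 bit) and minimized at p=0 or p=1 (H=0).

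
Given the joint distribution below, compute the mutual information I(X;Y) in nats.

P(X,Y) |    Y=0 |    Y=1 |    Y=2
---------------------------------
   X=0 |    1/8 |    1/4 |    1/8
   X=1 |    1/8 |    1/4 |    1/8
0.0000 nats

Mutual information: I(X;Y) = H(X) + H(Y) - H(X,Y)

Marginals:
P(X) = (1/2, 1/2), H(X) = 0.6931 nats
P(Y) = (1/4, 1/2, 1/4), H(Y) = 1.0397 nats

Joint entropy: H(X,Y) = 1.7329 nats

I(X;Y) = 0.6931 + 1.0397 - 1.7329 = 0.0000 nats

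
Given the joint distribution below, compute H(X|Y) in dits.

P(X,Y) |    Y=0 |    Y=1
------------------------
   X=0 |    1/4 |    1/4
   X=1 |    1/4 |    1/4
0.3010 dits

Using the chain rule: H(X|Y) = H(X,Y) - H(Y)

First, compute H(X,Y) = 0.6021 dits

Marginal P(Y) = (1/2, 1/2)
H(Y) = 0.3010 dits

H(X|Y) = H(X,Y) - H(Y) = 0.6021 - 0.3010 = 0.3010 dits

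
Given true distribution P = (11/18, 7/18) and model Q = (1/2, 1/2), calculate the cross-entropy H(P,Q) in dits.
0.3010 dits

Cross-entropy: H(P,Q) = -Σ p(x) log q(x)

Alternatively: H(P,Q) = H(P) + D_KL(P||Q)
H(P) = 0.2902 dits
D_KL(P||Q) = 0.0108 dits

H(P,Q) = 0.2902 + 0.0108 = 0.3010 dits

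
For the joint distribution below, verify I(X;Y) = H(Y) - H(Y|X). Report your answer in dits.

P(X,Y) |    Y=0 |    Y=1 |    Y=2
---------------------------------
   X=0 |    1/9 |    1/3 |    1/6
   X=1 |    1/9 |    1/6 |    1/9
I(X;Y) = 0.0039 dits

Mutual information has multiple equivalent forms:
- I(X;Y) = H(X) - H(X|Y)
- I(X;Y) = H(Y) - H(Y|X)
- I(X;Y) = H(X) + H(Y) - H(X,Y)

Computing all quantities:
H(X) = 0.2902, H(Y) = 0.4502, H(X,Y) = 0.7365
H(X|Y) = 0.2863, H(Y|X) = 0.4463

Verification:
H(X) - H(X|Y) = 0.2902 - 0.2863 = 0.0039
H(Y) - H(Y|X) = 0.4502 - 0.4463 = 0.0039
H(X) + H(Y) - H(X,Y) = 0.2902 + 0.4502 - 0.7365 = 0.0039

All forms give I(X;Y) = 0.0039 dits. ✓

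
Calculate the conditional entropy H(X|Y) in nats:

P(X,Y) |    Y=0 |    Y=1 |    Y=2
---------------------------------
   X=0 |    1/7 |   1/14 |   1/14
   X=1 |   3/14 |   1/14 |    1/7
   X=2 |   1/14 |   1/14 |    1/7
1.0456 nats

Using the chain rule: H(X|Y) = H(X,Y) - H(Y)

First, compute H(X,Y) = 2.1066 nats

Marginal P(Y) = (3/7, 3/14, 5/14)
H(Y) = 1.0609 nats

H(X|Y) = H(X,Y) - H(Y) = 2.1066 - 1.0609 = 1.0456 nats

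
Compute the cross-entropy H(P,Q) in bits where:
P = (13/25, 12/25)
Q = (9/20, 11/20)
1.0130 bits

Cross-entropy: H(P,Q) = -Σ p(x) log q(x)

Alternatively: H(P,Q) = H(P) + D_KL(P||Q)
H(P) = 0.9988 bits
D_KL(P||Q) = 0.0142 bits

H(P,Q) = 0.9988 + 0.0142 = 1.0130 bits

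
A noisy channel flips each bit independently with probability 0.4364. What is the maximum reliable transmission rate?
0.0117 bits

For a binary symmetric channel (BSC) with error probability p:
Capacity C = 1 - H(p) bits per symbol

where H(p) = -p log₂(p) - (1-p) log₂(1-p) is the binary entropy function.

H(0.4364) = 0.9883 bits
C = 1 - 0.9883 = 0.0117 bits per symbol

This means we can reliably transmit up to 0.0117 bits of information per channel use.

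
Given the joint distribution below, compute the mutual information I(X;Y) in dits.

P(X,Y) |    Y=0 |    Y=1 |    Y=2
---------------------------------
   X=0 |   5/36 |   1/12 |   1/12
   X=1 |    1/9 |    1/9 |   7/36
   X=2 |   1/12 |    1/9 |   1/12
0.0112 dits

Mutual information: I(X;Y) = H(X) + H(Y) - H(X,Y)

Marginals:
P(X) = (11/36, 5/12, 5/18), H(X) = 0.4703 dits
P(Y) = (1/3, 11/36, 13/36), H(Y) = 0.4761 dits

Joint entropy: H(X,Y) = 0.9352 dits

I(X;Y) = 0.4703 + 0.4761 - 0.9352 = 0.0112 dits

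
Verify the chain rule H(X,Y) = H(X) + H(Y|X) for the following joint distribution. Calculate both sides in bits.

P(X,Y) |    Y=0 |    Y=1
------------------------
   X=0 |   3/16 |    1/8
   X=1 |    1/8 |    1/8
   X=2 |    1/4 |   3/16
H(X,Y) = 2.5306, H(X) = 1.5462, H(Y|X) = 0.9845 (all in bits)

Chain rule: H(X,Y) = H(X) + H(Y|X)

Left side — joint entropy directly:
H(X,Y) = -Σ p(x,y) log p(x,y) = 2.5306 bits

Right side — compute H(Y|X) from the conditional distributions:
P(X) = (5/16, 1/4, 7/16), so H(X) = 1.5462 bits
H(Y|X) = Σ_x P(X=x) · H(Y|X=x):
  P(Y|X=0) = (3/5, 2/5), H(Y|X=0) = 0.9710, weight P(X=0) = 5/16
  P(Y|X=1) = (1/2, 1/2), H(Y|X=1) = 1.0000, weight P(X=1) = 1/4
  P(Y|X=2) = (4/7, 3/7), H(Y|X=2) = 0.9852, weight P(X=2) = 7/16
H(Y|X) = 0.9845 bits

H(X) + H(Y|X) = 1.5462 + 0.9845 = 2.5306 bits

Both sides equal 2.5306 bits. ✓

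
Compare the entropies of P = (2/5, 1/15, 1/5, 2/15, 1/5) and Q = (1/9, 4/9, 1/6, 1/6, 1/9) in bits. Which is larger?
P

Computing entropies in bits:
H(P) = 2.1056
H(Q) = 2.0860

Distribution P has higher entropy.

Intuition: The distribution closer to uniform (more spread out) has higher entropy.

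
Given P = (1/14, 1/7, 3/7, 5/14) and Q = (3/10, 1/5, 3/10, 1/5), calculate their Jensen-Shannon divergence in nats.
0.0571 nats

Jensen-Shannon divergence is:
JSD(P||Q) = 0.5 × D_KL(P||M) + 0.5 × D_KL(Q||M)
where M = 0.5 × (P + Q) is the mixture distribution.

M = 0.5 × (1/14, 1/7, 3/7, 5/14) + 0.5 × (3/10, 1/5, 3/10, 1/5) = (0.185714, 6/35, 0.364286, 0.278571)

D_KL(P||M) = 0.0641 nats
D_KL(Q||M) = 0.0502 nats

JSD(P||Q) = 0.5 × 0.0641 + 0.5 × 0.0502 = 0.0571 nats

Unlike KL divergence, JSD is symmetric and bounded: 0 ≤ JSD ≤ log(2).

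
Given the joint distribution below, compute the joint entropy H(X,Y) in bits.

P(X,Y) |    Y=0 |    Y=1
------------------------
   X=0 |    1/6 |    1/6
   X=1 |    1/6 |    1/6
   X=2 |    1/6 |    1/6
2.5850 bits

Joint entropy is H(X,Y) = -Σ_{x,y} p(x,y) log p(x,y).

Summing over all non-zero entries:
H(X,Y) = -[1/6·log_2(1/6) + 1/6·log_2(1/6) + 1/6·log_2(1/6) + 1/6·log_2(1/6) + 1/6·log_2(1/6) + 1/6·log_2(1/6)]
H(X,Y) = 2.5850 bits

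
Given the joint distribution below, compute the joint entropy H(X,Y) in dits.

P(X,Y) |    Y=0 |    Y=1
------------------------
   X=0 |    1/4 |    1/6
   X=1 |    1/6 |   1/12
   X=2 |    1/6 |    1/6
0.7592 dits

Joint entropy is H(X,Y) = -Σ_{x,y} p(x,y) log p(x,y).

Summing over all non-zero entries:
H(X,Y) = -[1/4·log_10(1/4) + 1/6·log_10(1/6) + 1/6·log_10(1/6) + 1/12·log_10(1/12) + 1/6·log_10(1/6) + 1/6·log_10(1/6)]
H(X,Y) = 0.7592 dits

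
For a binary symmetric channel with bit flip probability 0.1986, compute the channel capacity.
0.2809 bits

For a binary symmetric channel (BSC) with error probability p:
Capacity C = 1 - H(p) bits per symbol

where H(p) = -p log₂(p) - (1-p) log₂(1-p) is the binary entropy function.

H(0.1986) = 0.7191 bits
C = 1 - 0.7191 = 0.2809 bits per symbol

This means we can reliably transmit up to 0.2809 bits of information per channel use.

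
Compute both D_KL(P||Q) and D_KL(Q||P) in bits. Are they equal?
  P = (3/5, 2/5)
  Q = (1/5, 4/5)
D_KL(P||Q) = 0.5510, D_KL(Q||P) = 0.4830

KL divergence is not symmetric: D_KL(P||Q) ≠ D_KL(Q||P) in general.

D_KL(P||Q) = 0.5510 bits
D_KL(Q||P) = 0.4830 bits

No, they are not equal!

This asymmetry is why KL divergence is not a true distance metric.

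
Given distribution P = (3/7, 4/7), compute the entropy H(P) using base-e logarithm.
0.6829 nats

Shannon entropy is H(X) = -Σ p(x) log p(x).

For P = (3/7, 4/7):
H = -3/7 × log_e(3/7) -4/7 × log_e(4/7)
H = 0.6829 nats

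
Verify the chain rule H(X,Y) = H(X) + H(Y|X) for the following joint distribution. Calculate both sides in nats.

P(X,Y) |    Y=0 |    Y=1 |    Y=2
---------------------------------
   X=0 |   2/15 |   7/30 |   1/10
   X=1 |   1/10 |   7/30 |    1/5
H(X,Y) = 1.7302, H(X) = 0.6909, H(Y|X) = 1.0393 (all in nats)

Chain rule: H(X,Y) = H(X) + H(Y|X)

Left side — joint entropy directly:
H(X,Y) = -Σ p(x,y) log p(x,y) = 1.7302 nats

Right side — compute H(Y|X) from the conditional distributions:
P(X) = (7/15, 8/15), so H(X) = 0.6909 nats
H(Y|X) = Σ_x P(X=x) · H(Y|X=x):
  P(Y|X=0) = (2/7, 1/2, 3/14), H(Y|X=0) = 1.0346, weight P(X=0) = 7/15
  P(Y|X=1) = (3/16, 7/16, 3/8), H(Y|X=1) = 1.0434, weight P(X=1) = 8/15
H(Y|X) = 1.0393 nats

H(X) + H(Y|X) = 0.6909 + 1.0393 = 1.7302 nats

Both sides equal 1.7302 nats. ✓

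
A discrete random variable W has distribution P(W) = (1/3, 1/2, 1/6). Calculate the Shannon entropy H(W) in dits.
0.4392 dits

Shannon entropy is H(X) = -Σ p(x) log p(x).

For P = (1/3, 1/2, 1/6):
H = -1/3 × log_10(1/3) -1/2 × log_10(1/2) -1/6 × log_10(1/6)
H = 0.4392 dits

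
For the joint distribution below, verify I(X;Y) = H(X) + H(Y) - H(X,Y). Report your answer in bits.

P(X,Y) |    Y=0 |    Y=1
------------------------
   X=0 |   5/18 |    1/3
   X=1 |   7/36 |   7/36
I(X;Y) = 0.0014 bits

Mutual information has multiple equivalent forms:
- I(X;Y) = H(X) - H(X|Y)
- I(X;Y) = H(Y) - H(Y|X)
- I(X;Y) = H(X) + H(Y) - H(X,Y)

Computing all quantities:
H(X) = 0.9641, H(Y) = 0.9978, H(X,Y) = 1.9604
H(X|Y) = 0.9627, H(Y|X) = 0.9964

Verification:
H(X) - H(X|Y) = 0.9641 - 0.9627 = 0.0014
H(Y) - H(Y|X) = 0.9978 - 0.9964 = 0.0014
H(X) + H(Y) - H(X,Y) = 0.9641 + 0.9978 - 1.9604 = 0.0014

All forms give I(X;Y) = 0.0014 bits. ✓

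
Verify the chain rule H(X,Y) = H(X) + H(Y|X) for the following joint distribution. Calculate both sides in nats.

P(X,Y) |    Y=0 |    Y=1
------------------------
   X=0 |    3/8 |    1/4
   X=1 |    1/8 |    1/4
H(X,Y) = 1.3209, H(X) = 0.6616, H(Y|X) = 0.6593 (all in nats)

Chain rule: H(X,Y) = H(X) + H(Y|X)

Left side — joint entropy directly:
H(X,Y) = -Σ p(x,y) log p(x,y) = 1.3209 nats

Right side — compute H(Y|X) from the conditional distributions:
P(X) = (5/8, 3/8), so H(X) = 0.6616 nats
H(Y|X) = Σ_x P(X=x) · H(Y|X=x):
  P(Y|X=0) = (3/5, 2/5), H(Y|X=0) = 0.6730, weight P(X=0) = 5/8
  P(Y|X=1) = (1/3, 2/3), H(Y|X=1) = 0.6365, weight P(X=1) = 3/8
H(Y|X) = 0.6593 nats

H(X) + H(Y|X) = 0.6616 + 0.6593 = 1.3209 nats

Both sides equal 1.3209 nats. ✓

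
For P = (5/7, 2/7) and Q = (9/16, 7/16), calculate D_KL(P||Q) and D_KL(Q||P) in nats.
D_KL(P||Q) = 0.0489, D_KL(Q||P) = 0.0520

KL divergence is not symmetric: D_KL(P||Q) ≠ D_KL(Q||P) in general.

D_KL(P||Q) = 0.0489 nats
D_KL(Q||P) = 0.0520 nats

No, they are not equal!

This asymmetry is why KL divergence is not a true distance metric.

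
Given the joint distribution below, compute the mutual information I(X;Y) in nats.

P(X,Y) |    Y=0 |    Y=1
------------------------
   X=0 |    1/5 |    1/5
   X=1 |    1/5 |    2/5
0.0138 nats

Mutual information: I(X;Y) = H(X) + H(Y) - H(X,Y)

Marginals:
P(X) = (2/5, 3/5), H(X) = 0.6730 nats
P(Y) = (2/5, 3/5), H(Y) = 0.6730 nats

Joint entropy: H(X,Y) = 1.3322 nats

I(X;Y) = 0.6730 + 0.6730 - 1.3322 = 0.0138 nats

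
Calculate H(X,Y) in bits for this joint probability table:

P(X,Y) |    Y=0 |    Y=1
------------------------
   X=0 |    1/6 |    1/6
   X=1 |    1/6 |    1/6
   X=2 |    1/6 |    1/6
2.5850 bits

Joint entropy is H(X,Y) = -Σ_{x,y} p(x,y) log p(x,y).

Summing over all non-zero entries:
H(X,Y) = -[1/6·log_2(1/6) + 1/6·log_2(1/6) + 1/6·log_2(1/6) + 1/6·log_2(1/6) + 1/6·log_2(1/6) + 1/6·log_2(1/6)]
H(X,Y) = 2.5850 bits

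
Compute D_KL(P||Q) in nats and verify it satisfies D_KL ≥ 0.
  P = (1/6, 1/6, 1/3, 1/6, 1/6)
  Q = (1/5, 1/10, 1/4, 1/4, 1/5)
0.0527 nats

KL divergence satisfies the Gibbs inequality: D_KL(P||Q) ≥ 0 for all distributions P, Q.

D_KL(P||Q) = Σ p(x) log(p(x)/q(x))
Term by term:
  x=0: 1/6 × log_e[(1/6)/(1/5)] = -0.0304
  x=1: 1/6 × log_e[(1/6)/(1/10)] = 0.0851
  x=2: 1/3 × log_e[(1/3)/(1/4)] = 0.0959
  x=3: 1/6 × log_e[(1/6)/(1/4)] = -0.0676
  x=4: 1/6 × log_e[(1/6)/(1/5)] = -0.0304
D_KL(P||Q) = 0.0527 nats

D_KL(P||Q) = 0.0527 ≥ 0 ✓

This non-negativity is a fundamental property: relative entropy cannot be negative because it measures how different Q is from P.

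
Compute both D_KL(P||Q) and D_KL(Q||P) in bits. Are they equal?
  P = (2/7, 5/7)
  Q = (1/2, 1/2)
D_KL(P||Q) = 0.1369, D_KL(Q||P) = 0.1464

KL divergence is not symmetric: D_KL(P||Q) ≠ D_KL(Q||P) in general.

D_KL(P||Q) = 0.1369 bits
D_KL(Q||P) = 0.1464 bits

No, they are not equal!

This asymmetry is why KL divergence is not a true distance metric.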